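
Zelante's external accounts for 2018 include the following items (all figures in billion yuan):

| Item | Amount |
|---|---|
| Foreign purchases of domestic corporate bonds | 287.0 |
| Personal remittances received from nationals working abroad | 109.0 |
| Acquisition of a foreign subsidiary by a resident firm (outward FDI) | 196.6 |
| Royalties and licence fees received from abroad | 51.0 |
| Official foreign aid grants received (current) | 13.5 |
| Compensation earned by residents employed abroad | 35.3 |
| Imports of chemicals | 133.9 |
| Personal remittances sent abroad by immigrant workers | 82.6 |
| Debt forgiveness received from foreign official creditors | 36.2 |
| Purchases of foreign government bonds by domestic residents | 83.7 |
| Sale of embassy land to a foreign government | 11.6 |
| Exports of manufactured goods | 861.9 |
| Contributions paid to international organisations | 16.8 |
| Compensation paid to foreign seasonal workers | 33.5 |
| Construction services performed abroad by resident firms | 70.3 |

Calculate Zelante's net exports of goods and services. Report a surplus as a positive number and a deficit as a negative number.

Goods: 861.9 - 133.9 = 728.0
Services: 70.3 + 51.0 = 121.3
Trade balance = 728.0 + 121.3 = 849.3
(Excluded from the trade balance — financial account: foreign purchases of domestic corporate bonds 287.0, acquisition of a foreign subsidiary by a resident firm (outward FDI) 196.6, purchases of foreign government bonds by domestic residents 83.7; secondary income: personal remittances received from nationals working abroad 109.0, official foreign aid grants received (current) 13.5, personal remittances sent abroad by immigrant workers 82.6, contributions paid to international organisations 16.8; primary income: compensation earned by residents employed abroad 35.3, compensation paid to foreign seasonal workers 33.5; capital account: debt forgiveness received from foreign official creditors 36.2, sale of embassy land to a foreign government 11.6.)

849.3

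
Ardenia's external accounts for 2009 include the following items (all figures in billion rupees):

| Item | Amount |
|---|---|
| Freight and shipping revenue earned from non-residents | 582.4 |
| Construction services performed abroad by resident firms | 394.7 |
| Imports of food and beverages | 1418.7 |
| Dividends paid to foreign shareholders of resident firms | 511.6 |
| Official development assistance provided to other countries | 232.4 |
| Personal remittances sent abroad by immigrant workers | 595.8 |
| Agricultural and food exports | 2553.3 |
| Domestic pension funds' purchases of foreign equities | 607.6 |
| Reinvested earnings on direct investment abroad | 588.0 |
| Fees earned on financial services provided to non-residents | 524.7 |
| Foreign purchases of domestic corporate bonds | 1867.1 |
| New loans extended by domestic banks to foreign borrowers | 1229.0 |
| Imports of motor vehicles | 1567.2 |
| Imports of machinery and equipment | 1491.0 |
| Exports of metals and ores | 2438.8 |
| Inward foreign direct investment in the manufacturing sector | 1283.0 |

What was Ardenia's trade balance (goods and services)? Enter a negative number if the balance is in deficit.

Goods: -1567.2 - 1418.7 - 1491.0 + 2438.8 + 2553.3 = 515.2
Services: 524.7 + 582.4 + 394.7 = 1501.8
Trade balance = 515.2 + 1501.8 = 2017.0
(Excluded from the trade balance — primary income: dividends paid to foreign shareholders of resident firms 511.6, reinvested earnings on direct investment abroad 588.0; secondary income: official development assistance provided to other countries 232.4, personal remittances sent abroad by immigrant workers 595.8; financial account: domestic pension funds' purchases of foreign equities 607.6, foreign purchases of domestic corporate bonds 1867.1, new loans extended by domestic banks to foreign borrowers 1229.0, inward foreign direct investment in the manufacturing sector 1283.0.)

2017.0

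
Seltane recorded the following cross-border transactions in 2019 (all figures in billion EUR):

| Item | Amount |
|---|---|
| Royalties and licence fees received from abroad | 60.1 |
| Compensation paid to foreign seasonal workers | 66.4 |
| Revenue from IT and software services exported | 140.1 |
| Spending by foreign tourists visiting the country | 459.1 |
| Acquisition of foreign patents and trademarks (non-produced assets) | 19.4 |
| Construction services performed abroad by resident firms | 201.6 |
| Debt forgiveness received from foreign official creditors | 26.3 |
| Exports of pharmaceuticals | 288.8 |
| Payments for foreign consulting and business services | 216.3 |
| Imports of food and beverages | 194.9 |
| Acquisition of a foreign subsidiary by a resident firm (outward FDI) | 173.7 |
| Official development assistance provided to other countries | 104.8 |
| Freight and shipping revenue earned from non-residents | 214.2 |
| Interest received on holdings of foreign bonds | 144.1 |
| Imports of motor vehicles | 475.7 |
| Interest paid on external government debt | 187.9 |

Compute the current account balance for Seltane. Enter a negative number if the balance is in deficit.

262.0

Goods: -194.9 - 475.7 + 288.8 = -381.8
Services: 140.1 - 216.3 + 60.1 + 214.2 + 459.1 + 201.6 = 858.8
Primary income: 144.1 - 187.9 - 66.4 = -110.2
Secondary income: -104.8
Current account = (-381.8) + 858.8 + (-110.2) + (-104.8) = 262.0
(Excluded from the current account — capital account: acquisition of foreign patents and trademarks (non-produced assets) 19.4, debt forgiveness received from foreign official creditors 26.3; financial account: acquisition of a foreign subsidiary by a resident firm (outward FDI) 173.7.)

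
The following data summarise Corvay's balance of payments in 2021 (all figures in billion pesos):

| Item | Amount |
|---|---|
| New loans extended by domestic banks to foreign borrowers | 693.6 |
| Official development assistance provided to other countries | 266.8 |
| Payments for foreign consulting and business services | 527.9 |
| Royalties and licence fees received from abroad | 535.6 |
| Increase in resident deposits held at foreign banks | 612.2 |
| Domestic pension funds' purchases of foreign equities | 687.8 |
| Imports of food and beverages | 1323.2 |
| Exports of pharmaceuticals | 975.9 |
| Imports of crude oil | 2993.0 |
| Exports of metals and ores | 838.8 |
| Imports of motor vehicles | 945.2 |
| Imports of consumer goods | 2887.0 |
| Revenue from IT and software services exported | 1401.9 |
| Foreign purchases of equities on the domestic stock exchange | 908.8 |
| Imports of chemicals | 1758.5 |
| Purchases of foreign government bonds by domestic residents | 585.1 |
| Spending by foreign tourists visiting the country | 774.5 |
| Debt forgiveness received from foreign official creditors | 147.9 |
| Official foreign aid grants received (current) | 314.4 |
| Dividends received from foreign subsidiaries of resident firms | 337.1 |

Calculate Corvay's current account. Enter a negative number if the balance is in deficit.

Goods: 838.8 - 945.2 - 2993.0 - 1323.2 + 975.9 - 2887.0 - 1758.5 = -8092.2
Services: 774.5 + 1401.9 - 527.9 + 535.6 = 2184.1
Primary income: 337.1
Secondary income: 314.4 - 266.8 = 47.6
Current account = (-8092.2) + 2184.1 + 337.1 + 47.6 = -5523.4
(Excluded from the current account — financial account: new loans extended by domestic banks to foreign borrowers 693.6, increase in resident deposits held at foreign banks 612.2, domestic pension funds' purchases of foreign equities 687.8, foreign purchases of equities on the domestic stock exchange 908.8, purchases of foreign government bonds by domestic residents 585.1; capital account: debt forgiveness received from foreign official creditors 147.9.)

-5523.4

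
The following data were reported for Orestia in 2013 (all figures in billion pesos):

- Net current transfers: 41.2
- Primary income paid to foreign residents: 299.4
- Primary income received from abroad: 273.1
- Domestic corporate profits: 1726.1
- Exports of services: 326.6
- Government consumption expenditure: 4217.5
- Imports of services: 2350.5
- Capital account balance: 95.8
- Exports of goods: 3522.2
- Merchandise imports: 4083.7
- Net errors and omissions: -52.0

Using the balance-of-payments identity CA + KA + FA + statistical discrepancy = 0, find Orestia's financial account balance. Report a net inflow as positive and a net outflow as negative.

Goods balance = 3522.2 - 4083.7 = -561.5
Services balance = 326.6 - 2350.5 = -2023.9
Trade balance (goods + services) = -561.5 + (-2023.9) = -2585.4
Net primary income = 273.1 - 299.4 = -26.3
Net secondary income = 41.2
Current account = -2585.4 + (-26.3) + 41.2 = -2570.5
Financial account = -(-2570.5 + 95.8 + (-52.0)) = 2526.7

2526.7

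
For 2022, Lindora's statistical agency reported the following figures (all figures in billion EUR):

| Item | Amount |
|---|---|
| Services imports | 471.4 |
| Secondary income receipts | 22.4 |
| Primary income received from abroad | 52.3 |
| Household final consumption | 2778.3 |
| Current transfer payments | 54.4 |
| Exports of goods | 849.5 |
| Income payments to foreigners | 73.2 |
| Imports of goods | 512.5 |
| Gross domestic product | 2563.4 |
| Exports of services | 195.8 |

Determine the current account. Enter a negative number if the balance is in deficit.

Goods balance = 849.5 - 512.5 = 337.0
Services balance = 195.8 - 471.4 = -275.6
Trade balance (goods + services) = 337.0 + (-275.6) = 61.4
Net primary income = 52.3 - 73.2 = -20.9
Net secondary income = 22.4 - 54.4 = -32.0
Current account = 61.4 + (-20.9) + (-32.0) = 8.5

8.5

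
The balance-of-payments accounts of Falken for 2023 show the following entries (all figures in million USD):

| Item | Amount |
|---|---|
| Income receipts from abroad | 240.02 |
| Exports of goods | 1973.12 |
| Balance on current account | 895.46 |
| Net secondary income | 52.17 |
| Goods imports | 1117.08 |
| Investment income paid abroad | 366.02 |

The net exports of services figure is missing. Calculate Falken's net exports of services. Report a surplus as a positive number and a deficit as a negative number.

Current account = goods balance + services balance + net primary income + net secondary income
Sum of the known components = 782.21
Net exports of services = CA - (known components) = 895.46 - 782.21 = 113.25

113.25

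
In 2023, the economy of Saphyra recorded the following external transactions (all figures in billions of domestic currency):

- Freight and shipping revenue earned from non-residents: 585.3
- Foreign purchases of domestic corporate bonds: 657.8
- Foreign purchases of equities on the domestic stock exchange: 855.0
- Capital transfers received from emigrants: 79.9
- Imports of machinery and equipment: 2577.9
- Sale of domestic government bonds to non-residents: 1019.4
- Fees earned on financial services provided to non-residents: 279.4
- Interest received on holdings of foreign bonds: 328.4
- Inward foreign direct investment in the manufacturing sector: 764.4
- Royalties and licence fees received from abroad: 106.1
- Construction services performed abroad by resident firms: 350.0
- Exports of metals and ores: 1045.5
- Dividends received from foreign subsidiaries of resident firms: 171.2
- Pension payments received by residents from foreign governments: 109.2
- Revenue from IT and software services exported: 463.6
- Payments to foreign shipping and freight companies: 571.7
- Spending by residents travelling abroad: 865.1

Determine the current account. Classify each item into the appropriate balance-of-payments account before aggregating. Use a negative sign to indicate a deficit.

-576.0

Goods: 1045.5 - 2577.9 = -1532.4
Services: 463.6 + 279.4 - 571.7 - 865.1 + 106.1 + 350.0 + 585.3 = 347.6
Primary income: 328.4 + 171.2 = 499.6
Secondary income: 109.2
Current account = (-1532.4) + 347.6 + 499.6 + 109.2 = -576.0
(Excluded from the current account — financial account: foreign purchases of domestic corporate bonds 657.8, foreign purchases of equities on the domestic stock exchange 855.0, sale of domestic government bonds to non-residents 1019.4, inward foreign direct investment in the manufacturing sector 764.4; capital account: capital transfers received from emigrants 79.9.)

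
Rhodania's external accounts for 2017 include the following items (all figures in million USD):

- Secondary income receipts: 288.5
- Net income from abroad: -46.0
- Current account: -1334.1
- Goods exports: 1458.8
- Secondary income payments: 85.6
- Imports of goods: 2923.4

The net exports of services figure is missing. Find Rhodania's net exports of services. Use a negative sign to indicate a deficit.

-26.4

Current account = goods balance + services balance + net primary income + net secondary income
Sum of the known components = -1307.7
Net exports of services = CA - (known components) = -1334.1 - (-1307.7) = -26.4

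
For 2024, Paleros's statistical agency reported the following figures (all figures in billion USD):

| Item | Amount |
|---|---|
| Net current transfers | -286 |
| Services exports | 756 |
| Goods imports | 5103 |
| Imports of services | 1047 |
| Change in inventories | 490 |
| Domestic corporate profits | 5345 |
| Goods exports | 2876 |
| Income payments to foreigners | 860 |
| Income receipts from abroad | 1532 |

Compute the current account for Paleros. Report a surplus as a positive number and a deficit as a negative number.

-2132

Goods balance = 2876 - 5103 = -2227
Services balance = 756 - 1047 = -291
Trade balance (goods + services) = -2227 + (-291) = -2518
Net primary income = 1532 - 860 = 672
Net secondary income = -286
Current account = -2518 + 672 + (-286) = -2132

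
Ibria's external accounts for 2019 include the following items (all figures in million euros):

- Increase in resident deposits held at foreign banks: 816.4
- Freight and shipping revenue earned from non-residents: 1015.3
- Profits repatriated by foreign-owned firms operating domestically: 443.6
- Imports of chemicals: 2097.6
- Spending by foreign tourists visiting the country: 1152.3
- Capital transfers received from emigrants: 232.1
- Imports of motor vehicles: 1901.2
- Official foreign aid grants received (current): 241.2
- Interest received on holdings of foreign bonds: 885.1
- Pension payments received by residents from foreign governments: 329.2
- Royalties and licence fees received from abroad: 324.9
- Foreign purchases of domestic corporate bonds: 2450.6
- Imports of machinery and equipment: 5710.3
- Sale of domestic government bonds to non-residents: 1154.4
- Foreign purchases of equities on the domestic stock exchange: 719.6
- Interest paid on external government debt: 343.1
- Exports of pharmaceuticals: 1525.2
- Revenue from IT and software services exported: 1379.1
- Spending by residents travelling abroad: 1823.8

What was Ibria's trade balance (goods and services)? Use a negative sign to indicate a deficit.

-6136.1

Goods: 1525.2 - 5710.3 - 1901.2 - 2097.6 = -8183.9
Services: -1823.8 + 1379.1 + 1015.3 + 1152.3 + 324.9 = 2047.8
Trade balance = -8183.9 + 2047.8 = -6136.1
(Excluded from the trade balance — financial account: increase in resident deposits held at foreign banks 816.4, foreign purchases of domestic corporate bonds 2450.6, sale of domestic government bonds to non-residents 1154.4, foreign purchases of equities on the domestic stock exchange 719.6; primary income: profits repatriated by foreign-owned firms operating domestically 443.6, interest received on holdings of foreign bonds 885.1, interest paid on external government debt 343.1; capital account: capital transfers received from emigrants 232.1; secondary income: official foreign aid grants received (current) 241.2, pension payments received by residents from foreign governments 329.2.)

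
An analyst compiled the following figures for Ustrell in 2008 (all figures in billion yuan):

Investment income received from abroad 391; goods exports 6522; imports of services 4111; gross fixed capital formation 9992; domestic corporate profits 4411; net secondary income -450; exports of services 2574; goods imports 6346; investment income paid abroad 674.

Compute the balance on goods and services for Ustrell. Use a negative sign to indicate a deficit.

Goods balance = 6522 - 6346 = 176
Services balance = 2574 - 4111 = -1537
Trade balance (goods + services) = 176 + (-1537) = -1361

-1361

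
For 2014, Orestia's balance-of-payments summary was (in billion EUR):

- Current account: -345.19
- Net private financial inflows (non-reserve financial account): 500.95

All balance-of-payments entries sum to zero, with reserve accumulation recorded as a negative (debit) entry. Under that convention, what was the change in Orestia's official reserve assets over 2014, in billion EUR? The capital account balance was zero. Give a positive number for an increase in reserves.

155.76

Official reserve transactions balance = -((-345.19) + 500.95) = -155.76
An accumulation of reserves is recorded as a debit (negative entry), so the change in the stock of reserves is the negative of that balance.
Change in official reserves = -(-155.76) = 155.76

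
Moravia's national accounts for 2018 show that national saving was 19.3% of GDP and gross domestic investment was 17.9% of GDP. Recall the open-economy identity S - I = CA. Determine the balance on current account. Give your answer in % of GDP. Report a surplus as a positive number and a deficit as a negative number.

1.4

CA = S - I = 19.3 - 17.9 = 1.4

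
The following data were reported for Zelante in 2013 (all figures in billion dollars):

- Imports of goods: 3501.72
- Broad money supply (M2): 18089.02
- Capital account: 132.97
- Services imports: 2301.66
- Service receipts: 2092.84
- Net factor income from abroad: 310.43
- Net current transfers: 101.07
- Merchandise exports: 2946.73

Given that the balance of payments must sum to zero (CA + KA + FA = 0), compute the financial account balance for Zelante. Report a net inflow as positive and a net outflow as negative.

Goods balance = 2946.73 - 3501.72 = -554.99
Services balance = 2092.84 - 2301.66 = -208.82
Trade balance (goods + services) = -554.99 + (-208.82) = -763.81
Net primary income = 310.43
Net secondary income = 101.07
Current account = -763.81 + 310.43 + 101.07 = -352.31
Financial account = -(-352.31 + 132.97) = 219.34

219.34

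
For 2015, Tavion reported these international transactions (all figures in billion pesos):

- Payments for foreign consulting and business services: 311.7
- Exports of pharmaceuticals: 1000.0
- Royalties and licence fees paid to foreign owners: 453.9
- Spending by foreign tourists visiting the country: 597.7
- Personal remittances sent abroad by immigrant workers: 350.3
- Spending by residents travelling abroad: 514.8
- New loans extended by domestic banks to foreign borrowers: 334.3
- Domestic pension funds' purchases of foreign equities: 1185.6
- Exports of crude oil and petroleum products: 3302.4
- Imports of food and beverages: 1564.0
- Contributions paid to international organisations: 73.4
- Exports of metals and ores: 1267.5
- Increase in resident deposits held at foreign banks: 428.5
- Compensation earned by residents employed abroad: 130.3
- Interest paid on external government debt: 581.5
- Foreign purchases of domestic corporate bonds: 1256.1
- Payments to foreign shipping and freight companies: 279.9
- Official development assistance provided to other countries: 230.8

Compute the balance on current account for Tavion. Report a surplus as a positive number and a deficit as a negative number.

Goods: 1000.0 + 1267.5 + 3302.4 - 1564.0 = 4005.9
Services: 597.7 - 311.7 - 279.9 - 514.8 - 453.9 = -962.6
Primary income: -581.5 + 130.3 = -451.2
Secondary income: -73.4 - 230.8 - 350.3 = -654.5
Current account = 4005.9 + (-962.6) + (-451.2) + (-654.5) = 1937.6
(Excluded from the current account — financial account: new loans extended by domestic banks to foreign borrowers 334.3, domestic pension funds' purchases of foreign equities 1185.6, increase in resident deposits held at foreign banks 428.5, foreign purchases of domestic corporate bonds 1256.1.)

1937.6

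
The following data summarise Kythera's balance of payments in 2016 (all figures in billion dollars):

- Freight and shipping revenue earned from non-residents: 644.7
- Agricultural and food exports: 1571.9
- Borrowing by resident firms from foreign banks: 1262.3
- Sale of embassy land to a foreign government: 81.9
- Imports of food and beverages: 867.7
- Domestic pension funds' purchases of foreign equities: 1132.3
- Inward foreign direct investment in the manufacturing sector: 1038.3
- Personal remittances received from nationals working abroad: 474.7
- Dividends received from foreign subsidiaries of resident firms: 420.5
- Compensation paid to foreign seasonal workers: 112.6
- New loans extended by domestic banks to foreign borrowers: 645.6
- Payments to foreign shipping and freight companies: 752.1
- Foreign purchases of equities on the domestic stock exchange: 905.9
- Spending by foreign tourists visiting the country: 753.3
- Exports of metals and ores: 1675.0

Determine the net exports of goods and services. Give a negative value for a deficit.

3025.1

Goods: -867.7 + 1571.9 + 1675.0 = 2379.2
Services: 644.7 - 752.1 + 753.3 = 645.9
Trade balance = 2379.2 + 645.9 = 3025.1
(Excluded from the trade balance — financial account: borrowing by resident firms from foreign banks 1262.3, domestic pension funds' purchases of foreign equities 1132.3, inward foreign direct investment in the manufacturing sector 1038.3, new loans extended by domestic banks to foreign borrowers 645.6, foreign purchases of equities on the domestic stock exchange 905.9; capital account: sale of embassy land to a foreign government 81.9; secondary income: personal remittances received from nationals working abroad 474.7; primary income: dividends received from foreign subsidiaries of resident firms 420.5, compensation paid to foreign seasonal workers 112.6.)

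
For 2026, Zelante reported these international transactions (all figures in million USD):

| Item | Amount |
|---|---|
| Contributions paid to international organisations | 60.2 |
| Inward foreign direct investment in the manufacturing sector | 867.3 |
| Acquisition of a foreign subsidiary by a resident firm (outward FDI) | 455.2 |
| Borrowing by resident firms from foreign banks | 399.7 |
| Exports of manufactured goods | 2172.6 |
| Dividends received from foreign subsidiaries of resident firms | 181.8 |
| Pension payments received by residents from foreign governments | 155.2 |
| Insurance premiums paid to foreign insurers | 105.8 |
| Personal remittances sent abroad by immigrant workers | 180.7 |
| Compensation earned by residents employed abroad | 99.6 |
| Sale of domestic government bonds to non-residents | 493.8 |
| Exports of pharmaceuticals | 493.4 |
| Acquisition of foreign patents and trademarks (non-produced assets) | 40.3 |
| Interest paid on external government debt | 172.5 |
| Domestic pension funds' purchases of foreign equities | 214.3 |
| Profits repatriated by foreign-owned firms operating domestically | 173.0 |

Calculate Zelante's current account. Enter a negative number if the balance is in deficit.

Goods: 493.4 + 2172.6 = 2666.0
Services: -105.8
Primary income: 181.8 + 99.6 - 172.5 - 173.0 = -64.1
Secondary income: 155.2 - 180.7 - 60.2 = -85.7
Current account = 2666.0 + (-105.8) + (-64.1) + (-85.7) = 2410.4
(Excluded from the current account — financial account: inward foreign direct investment in the manufacturing sector 867.3, acquisition of a foreign subsidiary by a resident firm (outward FDI) 455.2, borrowing by resident firms from foreign banks 399.7, sale of domestic government bonds to non-residents 493.8, domestic pension funds' purchases of foreign equities 214.3; capital account: acquisition of foreign patents and trademarks (non-produced assets) 40.3.)

2410.4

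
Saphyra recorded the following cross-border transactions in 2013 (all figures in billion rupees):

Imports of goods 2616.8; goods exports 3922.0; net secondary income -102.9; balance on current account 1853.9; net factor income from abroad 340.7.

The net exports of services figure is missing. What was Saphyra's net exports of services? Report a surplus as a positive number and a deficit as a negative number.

Current account = goods balance + services balance + net primary income + net secondary income
Sum of the known components = 1543.0
Net exports of services = CA - (known components) = 1853.9 - 1543.0 = 310.9

310.9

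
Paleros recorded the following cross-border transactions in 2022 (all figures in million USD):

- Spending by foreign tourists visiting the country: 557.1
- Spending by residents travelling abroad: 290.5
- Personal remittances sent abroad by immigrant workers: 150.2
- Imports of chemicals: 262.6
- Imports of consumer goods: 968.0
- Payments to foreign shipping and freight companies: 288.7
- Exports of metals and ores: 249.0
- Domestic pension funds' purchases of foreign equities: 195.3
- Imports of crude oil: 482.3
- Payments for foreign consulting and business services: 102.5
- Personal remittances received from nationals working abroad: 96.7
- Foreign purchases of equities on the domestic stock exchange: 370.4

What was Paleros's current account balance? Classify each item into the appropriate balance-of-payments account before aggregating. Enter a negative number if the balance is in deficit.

-1642.0

Goods: 249.0 - 262.6 - 968.0 - 482.3 = -1463.9
Services: -288.7 - 102.5 - 290.5 + 557.1 = -124.6
Secondary income: 96.7 - 150.2 = -53.5
Current account = (-1463.9) + (-124.6) + (-53.5) = -1642.0
(Excluded from the current account — financial account: domestic pension funds' purchases of foreign equities 195.3, foreign purchases of equities on the domestic stock exchange 370.4.)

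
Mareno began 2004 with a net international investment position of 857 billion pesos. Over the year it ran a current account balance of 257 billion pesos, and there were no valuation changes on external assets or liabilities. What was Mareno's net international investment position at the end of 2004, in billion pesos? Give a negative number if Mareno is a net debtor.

1114

With no valuation effects, change in NIIP = current account = 257
End-of-year NIIP = 857 + 257 = 1114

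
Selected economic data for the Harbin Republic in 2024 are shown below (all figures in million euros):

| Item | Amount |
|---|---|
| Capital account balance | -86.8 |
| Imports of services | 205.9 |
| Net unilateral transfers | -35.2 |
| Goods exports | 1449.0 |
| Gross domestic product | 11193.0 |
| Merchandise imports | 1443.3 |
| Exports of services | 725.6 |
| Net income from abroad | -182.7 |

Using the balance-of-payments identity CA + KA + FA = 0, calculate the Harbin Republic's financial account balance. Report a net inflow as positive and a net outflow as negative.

-220.7

Goods balance = 1449.0 - 1443.3 = 5.7
Services balance = 725.6 - 205.9 = 519.7
Trade balance (goods + services) = 5.7 + 519.7 = 525.4
Net primary income = -182.7
Net secondary income = -35.2
Current account = 525.4 + (-182.7) + (-35.2) = 307.5
Financial account = -(307.5 + (-86.8)) = -220.7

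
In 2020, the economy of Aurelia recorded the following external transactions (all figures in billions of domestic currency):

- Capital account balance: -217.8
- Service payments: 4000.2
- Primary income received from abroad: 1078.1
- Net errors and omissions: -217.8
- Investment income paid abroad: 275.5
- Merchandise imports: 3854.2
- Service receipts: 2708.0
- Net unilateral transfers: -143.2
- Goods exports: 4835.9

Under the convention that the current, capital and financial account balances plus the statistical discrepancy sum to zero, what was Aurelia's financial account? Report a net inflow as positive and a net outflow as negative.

Goods balance = 4835.9 - 3854.2 = 981.7
Services balance = 2708.0 - 4000.2 = -1292.2
Trade balance (goods + services) = 981.7 + (-1292.2) = -310.5
Net primary income = 1078.1 - 275.5 = 802.6
Net secondary income = -143.2
Current account = -310.5 + 802.6 + (-143.2) = 348.9
Financial account = -(348.9 + (-217.8) + (-217.8)) = 86.7

86.7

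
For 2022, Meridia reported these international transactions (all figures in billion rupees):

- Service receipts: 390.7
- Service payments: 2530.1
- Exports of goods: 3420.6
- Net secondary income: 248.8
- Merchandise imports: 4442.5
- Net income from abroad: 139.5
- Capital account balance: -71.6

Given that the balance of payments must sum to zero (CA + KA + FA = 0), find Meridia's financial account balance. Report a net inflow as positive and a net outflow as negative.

2844.6

Goods balance = 3420.6 - 4442.5 = -1021.9
Services balance = 390.7 - 2530.1 = -2139.4
Trade balance (goods + services) = -1021.9 + (-2139.4) = -3161.3
Net primary income = 139.5
Net secondary income = 248.8
Current account = -3161.3 + 139.5 + 248.8 = -2773.0
Financial account = -(-2773.0 + (-71.6)) = 2844.6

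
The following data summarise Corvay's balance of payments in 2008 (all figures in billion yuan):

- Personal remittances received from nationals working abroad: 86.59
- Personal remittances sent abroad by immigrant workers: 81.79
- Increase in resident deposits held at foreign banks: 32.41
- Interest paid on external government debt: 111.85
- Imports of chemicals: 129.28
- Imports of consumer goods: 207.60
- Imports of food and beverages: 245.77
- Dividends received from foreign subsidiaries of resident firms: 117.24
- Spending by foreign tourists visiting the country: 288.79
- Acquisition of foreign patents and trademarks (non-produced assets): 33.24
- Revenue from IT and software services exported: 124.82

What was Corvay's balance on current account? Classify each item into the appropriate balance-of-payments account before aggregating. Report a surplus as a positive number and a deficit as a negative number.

Goods: -207.60 - 129.28 - 245.77 = -582.65
Services: 288.79 + 124.82 = 413.61
Primary income: -111.85 + 117.24 = 5.39
Secondary income: 86.59 - 81.79 = 4.80
Current account = (-582.65) + 413.61 + 5.39 + 4.80 = -158.85
(Excluded from the current account — financial account: increase in resident deposits held at foreign banks 32.41; capital account: acquisition of foreign patents and trademarks (non-produced assets) 33.24.)

-158.85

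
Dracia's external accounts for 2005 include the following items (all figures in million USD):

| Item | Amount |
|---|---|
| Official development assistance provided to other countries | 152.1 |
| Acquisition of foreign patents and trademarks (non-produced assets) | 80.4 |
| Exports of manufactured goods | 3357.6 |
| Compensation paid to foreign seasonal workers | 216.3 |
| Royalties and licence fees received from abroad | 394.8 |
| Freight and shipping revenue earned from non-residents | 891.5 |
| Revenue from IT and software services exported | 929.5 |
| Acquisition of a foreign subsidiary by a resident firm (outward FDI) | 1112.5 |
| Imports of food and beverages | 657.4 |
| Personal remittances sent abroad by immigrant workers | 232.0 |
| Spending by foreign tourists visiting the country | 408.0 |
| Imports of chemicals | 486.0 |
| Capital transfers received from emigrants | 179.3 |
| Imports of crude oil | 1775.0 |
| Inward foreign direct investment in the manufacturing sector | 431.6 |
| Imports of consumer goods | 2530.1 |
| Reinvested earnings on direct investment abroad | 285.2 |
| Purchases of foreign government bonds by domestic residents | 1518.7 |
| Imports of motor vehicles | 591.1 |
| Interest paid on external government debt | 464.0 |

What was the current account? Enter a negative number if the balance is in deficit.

Goods: -657.4 - 2530.1 - 486.0 + 3357.6 - 591.1 - 1775.0 = -2682.0
Services: 929.5 + 394.8 + 891.5 + 408.0 = 2623.8
Primary income: -464.0 - 216.3 + 285.2 = -395.1
Secondary income: -152.1 - 232.0 = -384.1
Current account = (-2682.0) + 2623.8 + (-395.1) + (-384.1) = -837.4
(Excluded from the current account — capital account: acquisition of foreign patents and trademarks (non-produced assets) 80.4, capital transfers received from emigrants 179.3; financial account: acquisition of a foreign subsidiary by a resident firm (outward FDI) 1112.5, inward foreign direct investment in the manufacturing sector 431.6, purchases of foreign government bonds by domestic residents 1518.7.)

-837.4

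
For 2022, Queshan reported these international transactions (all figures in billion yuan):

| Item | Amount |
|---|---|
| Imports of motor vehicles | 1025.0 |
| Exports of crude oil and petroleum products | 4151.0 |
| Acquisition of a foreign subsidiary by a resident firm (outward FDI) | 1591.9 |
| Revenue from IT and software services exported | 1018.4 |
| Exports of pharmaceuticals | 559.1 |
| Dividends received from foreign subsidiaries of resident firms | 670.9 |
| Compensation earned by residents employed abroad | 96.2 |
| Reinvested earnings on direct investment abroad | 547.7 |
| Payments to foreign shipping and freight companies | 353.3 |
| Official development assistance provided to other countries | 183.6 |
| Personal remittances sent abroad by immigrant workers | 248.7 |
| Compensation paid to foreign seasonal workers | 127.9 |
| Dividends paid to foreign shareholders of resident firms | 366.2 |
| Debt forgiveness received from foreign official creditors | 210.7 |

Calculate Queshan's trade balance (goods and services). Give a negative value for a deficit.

4350.2

Goods: 4151.0 + 559.1 - 1025.0 = 3685.1
Services: 1018.4 - 353.3 = 665.1
Trade balance = 3685.1 + 665.1 = 4350.2
(Excluded from the trade balance — financial account: acquisition of a foreign subsidiary by a resident firm (outward FDI) 1591.9; primary income: dividends received from foreign subsidiaries of resident firms 670.9, compensation earned by residents employed abroad 96.2, reinvested earnings on direct investment abroad 547.7, compensation paid to foreign seasonal workers 127.9, dividends paid to foreign shareholders of resident firms 366.2; secondary income: official development assistance provided to other countries 183.6, personal remittances sent abroad by immigrant workers 248.7; capital account: debt forgiveness received from foreign official creditors 210.7.)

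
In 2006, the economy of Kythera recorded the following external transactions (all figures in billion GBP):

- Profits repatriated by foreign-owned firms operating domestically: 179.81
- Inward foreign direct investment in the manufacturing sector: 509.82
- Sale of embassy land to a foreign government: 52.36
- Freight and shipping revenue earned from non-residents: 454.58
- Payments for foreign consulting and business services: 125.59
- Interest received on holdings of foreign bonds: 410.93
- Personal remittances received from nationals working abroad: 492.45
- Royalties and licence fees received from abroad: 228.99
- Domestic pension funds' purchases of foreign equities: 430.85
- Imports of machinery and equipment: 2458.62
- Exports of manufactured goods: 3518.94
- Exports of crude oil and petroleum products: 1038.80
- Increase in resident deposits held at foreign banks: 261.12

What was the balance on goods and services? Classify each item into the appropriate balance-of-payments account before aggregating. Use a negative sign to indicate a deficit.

Goods: -2458.62 + 1038.80 + 3518.94 = 2099.12
Services: 454.58 - 125.59 + 228.99 = 557.98
Trade balance = 2099.12 + 557.98 = 2657.10
(Excluded from the trade balance — primary income: profits repatriated by foreign-owned firms operating domestically 179.81, interest received on holdings of foreign bonds 410.93; financial account: inward foreign direct investment in the manufacturing sector 509.82, domestic pension funds' purchases of foreign equities 430.85, increase in resident deposits held at foreign banks 261.12; capital account: sale of embassy land to a foreign government 52.36; secondary income: personal remittances received from nationals working abroad 492.45.)

2657.10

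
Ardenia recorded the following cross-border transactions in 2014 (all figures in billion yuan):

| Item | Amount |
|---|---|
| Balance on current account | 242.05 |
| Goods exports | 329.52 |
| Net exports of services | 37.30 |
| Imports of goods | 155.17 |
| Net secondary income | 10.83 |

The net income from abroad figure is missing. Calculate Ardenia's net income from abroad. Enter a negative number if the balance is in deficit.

19.57

Current account = goods balance + services balance + net primary income + net secondary income
Sum of the known components = 222.48
Net income from abroad = CA - (known components) = 242.05 - 222.48 = 19.57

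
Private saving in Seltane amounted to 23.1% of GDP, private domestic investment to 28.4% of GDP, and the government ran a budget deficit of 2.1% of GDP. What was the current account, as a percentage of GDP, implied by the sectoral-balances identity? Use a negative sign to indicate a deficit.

-7.4

By the sectoral-balances identity, CA = (S_private - I) + (T - G).
Private balance = 23.1 - 28.4 = -5.3
Government balance (T - G) = -2.1
CA = -5.3 + (-2.1) = -7.4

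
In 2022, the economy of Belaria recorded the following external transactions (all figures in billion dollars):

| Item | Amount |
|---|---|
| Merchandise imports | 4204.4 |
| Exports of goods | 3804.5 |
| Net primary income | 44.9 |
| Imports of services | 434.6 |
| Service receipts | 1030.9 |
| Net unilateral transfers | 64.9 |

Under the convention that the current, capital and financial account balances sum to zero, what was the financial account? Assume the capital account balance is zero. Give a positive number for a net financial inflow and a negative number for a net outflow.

Goods balance = 3804.5 - 4204.4 = -399.9
Services balance = 1030.9 - 434.6 = 596.3
Trade balance (goods + services) = -399.9 + 596.3 = 196.4
Net primary income = 44.9
Net secondary income = 64.9
Current account = 196.4 + 44.9 + 64.9 = 306.2
Financial account = -(306.2) = -306.2

-306.2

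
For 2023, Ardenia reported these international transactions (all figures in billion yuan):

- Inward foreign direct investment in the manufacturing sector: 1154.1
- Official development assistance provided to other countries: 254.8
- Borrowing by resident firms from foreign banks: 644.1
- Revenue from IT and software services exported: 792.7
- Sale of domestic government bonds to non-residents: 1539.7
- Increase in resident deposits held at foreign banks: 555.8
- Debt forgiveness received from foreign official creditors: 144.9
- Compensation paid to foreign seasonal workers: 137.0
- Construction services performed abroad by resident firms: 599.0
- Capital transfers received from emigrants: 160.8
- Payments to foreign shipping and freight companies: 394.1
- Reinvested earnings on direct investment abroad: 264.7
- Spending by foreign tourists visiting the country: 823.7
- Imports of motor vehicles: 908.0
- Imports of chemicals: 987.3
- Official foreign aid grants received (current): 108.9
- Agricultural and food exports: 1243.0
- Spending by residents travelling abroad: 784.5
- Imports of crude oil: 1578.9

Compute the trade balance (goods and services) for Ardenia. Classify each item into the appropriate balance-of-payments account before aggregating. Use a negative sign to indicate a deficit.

Goods: -908.0 - 987.3 - 1578.9 + 1243.0 = -2231.2
Services: 823.7 - 394.1 + 792.7 + 599.0 - 784.5 = 1036.8
Trade balance = -2231.2 + 1036.8 = -1194.4
(Excluded from the trade balance — financial account: inward foreign direct investment in the manufacturing sector 1154.1, borrowing by resident firms from foreign banks 644.1, sale of domestic government bonds to non-residents 1539.7, increase in resident deposits held at foreign banks 555.8; secondary income: official development assistance provided to other countries 254.8, official foreign aid grants received (current) 108.9; capital account: debt forgiveness received from foreign official creditors 144.9, capital transfers received from emigrants 160.8; primary income: compensation paid to foreign seasonal workers 137.0, reinvested earnings on direct investment abroad 264.7.)

-1194.4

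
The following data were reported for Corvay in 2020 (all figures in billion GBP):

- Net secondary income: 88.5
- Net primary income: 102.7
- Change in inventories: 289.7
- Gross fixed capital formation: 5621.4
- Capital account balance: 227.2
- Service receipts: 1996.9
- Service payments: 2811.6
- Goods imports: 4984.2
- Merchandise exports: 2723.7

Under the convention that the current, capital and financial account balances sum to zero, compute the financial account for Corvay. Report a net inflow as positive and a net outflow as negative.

Goods balance = 2723.7 - 4984.2 = -2260.5
Services balance = 1996.9 - 2811.6 = -814.7
Trade balance (goods + services) = -2260.5 + (-814.7) = -3075.2
Net primary income = 102.7
Net secondary income = 88.5
Current account = -3075.2 + 102.7 + 88.5 = -2884.0
Financial account = -(-2884.0 + 227.2) = 2656.8

2656.8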